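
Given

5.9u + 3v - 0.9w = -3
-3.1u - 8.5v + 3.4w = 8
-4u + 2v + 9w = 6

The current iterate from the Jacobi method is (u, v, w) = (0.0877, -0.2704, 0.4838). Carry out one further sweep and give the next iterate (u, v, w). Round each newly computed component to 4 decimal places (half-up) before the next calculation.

One sweep:
  u = (-3 - (3)·-0.2704 - (-0.9)·0.4838) / (5.9) = -0.2972
  v = (8 - (-3.1)·0.0877 - (3.4)·0.4838) / (-8.5) = -0.7796
  w = (6 - (-4)·0.0877 - (2)·-0.2704) / (9) = 0.7657

(-0.2972, -0.7796, 0.7657)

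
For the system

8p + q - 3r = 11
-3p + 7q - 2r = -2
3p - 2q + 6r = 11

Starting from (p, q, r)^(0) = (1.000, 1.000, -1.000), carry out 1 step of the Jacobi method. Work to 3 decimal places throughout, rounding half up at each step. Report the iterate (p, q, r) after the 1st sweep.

(0.875, -0.143, 1.667)

Iteration 1:
  p = (11 - (1)·1.000 - (-3)·-1.000) / (8) = 0.875
  q = (-2 - (-3)·1.000 - (-2)·-1.000) / (7) = -0.143
  r = (11 - (3)·1.000 - (-2)·1.000) / (6) = 1.667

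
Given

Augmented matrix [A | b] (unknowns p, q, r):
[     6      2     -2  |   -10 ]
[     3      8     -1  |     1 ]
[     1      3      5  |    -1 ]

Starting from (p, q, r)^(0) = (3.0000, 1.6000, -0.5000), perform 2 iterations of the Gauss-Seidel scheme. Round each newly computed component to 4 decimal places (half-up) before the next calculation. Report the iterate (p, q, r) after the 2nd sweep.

Iteration 1:
  p = (-10 - (2)·1.6000 - (-2)·-0.5000) / (6) = -2.3667
  q = (1 - (3)·-2.3667 - (-1)·-0.5000) / (8) = 0.9500
  r = (-1 - (1)·-2.3667 - (3)·0.9500) / (5) = -0.2967
Iteration 2:
  p = (-10 - (2)·0.9500 - (-2)·-0.2967) / (6) = -2.0822
  q = (1 - (3)·-2.0822 - (-1)·-0.2967) / (8) = 0.8687
  r = (-1 - (1)·-2.0822 - (3)·0.8687) / (5) = -0.3048

(-2.0822, 0.8687, -0.3048)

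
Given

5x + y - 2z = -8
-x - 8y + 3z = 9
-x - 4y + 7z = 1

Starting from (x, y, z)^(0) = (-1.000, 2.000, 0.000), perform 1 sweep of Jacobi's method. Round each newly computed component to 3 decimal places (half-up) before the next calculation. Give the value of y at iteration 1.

Iteration 1:
  x = (-8 - (1)·2.000 - (-2)·0.000) / (5) = -2.000
  y = (9 - (-1)·-1.000 - (3)·0.000) / (-8) = -1.000
  z = (1 - (-1)·-1.000 - (-4)·2.000) / (7) = 1.143

-1.000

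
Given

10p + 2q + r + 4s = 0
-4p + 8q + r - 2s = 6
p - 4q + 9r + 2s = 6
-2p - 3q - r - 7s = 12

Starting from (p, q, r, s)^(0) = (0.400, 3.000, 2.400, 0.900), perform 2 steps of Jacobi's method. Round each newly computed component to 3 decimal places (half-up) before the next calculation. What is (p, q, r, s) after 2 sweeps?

Iteration 1:
  p = (0 - (2)·3.000 - (1)·2.400 - (4)·0.900) / (10) = -1.200
  q = (6 - (-4)·0.400 - (1)·2.400 - (-2)·0.900) / (8) = 0.875
  r = (6 - (1)·0.400 - (-4)·3.000 - (2)·0.900) / (9) = 1.756
  s = (12 - (-2)·0.400 - (-3)·3.000 - (-1)·2.400) / (-7) = -3.457
Iteration 2:
  p = (0 - (2)·0.875 - (1)·1.756 - (4)·-3.457) / (10) = 1.032
  q = (6 - (-4)·-1.200 - (1)·1.756 - (-2)·-3.457) / (8) = -0.934
  r = (6 - (1)·-1.200 - (-4)·0.875 - (2)·-3.457) / (9) = 1.957
  s = (12 - (-2)·-1.200 - (-3)·0.875 - (-1)·1.756) / (-7) = -1.997

(1.032, -0.934, 1.957, -1.997)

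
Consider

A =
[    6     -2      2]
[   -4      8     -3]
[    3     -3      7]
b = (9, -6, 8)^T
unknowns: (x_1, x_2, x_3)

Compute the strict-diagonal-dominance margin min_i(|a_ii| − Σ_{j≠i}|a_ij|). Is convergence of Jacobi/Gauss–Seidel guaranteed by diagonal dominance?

row 1: |6| − (2+2) = 2
row 2: |8| − (4+3) = 1
row 3: |7| − (3+3) = 1
minimum over rows = 1 → strictly diagonally dominant (convergence guaranteed)

1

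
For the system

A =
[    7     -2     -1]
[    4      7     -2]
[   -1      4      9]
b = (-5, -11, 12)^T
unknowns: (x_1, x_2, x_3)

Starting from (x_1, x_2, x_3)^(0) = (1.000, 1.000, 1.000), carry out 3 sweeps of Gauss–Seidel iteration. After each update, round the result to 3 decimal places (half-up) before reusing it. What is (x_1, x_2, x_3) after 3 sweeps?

(-0.672, -0.753, 1.593)

Iteration 1:
  x_1 = (-5 - (-2)·1.000 - (-1)·1.000) / (7) = -0.286
  x_2 = (-11 - (4)·-0.286 - (-2)·1.000) / (7) = -1.122
  x_3 = (12 - (-1)·-0.286 - (4)·-1.122) / (9) = 1.800
Iteration 2:
  x_1 = (-5 - (-2)·-1.122 - (-1)·1.800) / (7) = -0.778
  x_2 = (-11 - (4)·-0.778 - (-2)·1.800) / (7) = -0.613
  x_3 = (12 - (-1)·-0.778 - (4)·-0.613) / (9) = 1.519
Iteration 3:
  x_1 = (-5 - (-2)·-0.613 - (-1)·1.519) / (7) = -0.672
  x_2 = (-11 - (4)·-0.672 - (-2)·1.519) / (7) = -0.753
  x_3 = (12 - (-1)·-0.672 - (4)·-0.753) / (9) = 1.593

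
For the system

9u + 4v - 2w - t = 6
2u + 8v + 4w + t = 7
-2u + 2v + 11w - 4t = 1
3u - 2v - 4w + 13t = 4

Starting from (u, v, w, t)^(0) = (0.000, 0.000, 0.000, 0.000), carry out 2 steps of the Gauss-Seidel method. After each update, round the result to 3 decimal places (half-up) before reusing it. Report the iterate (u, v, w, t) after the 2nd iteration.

Iteration 1:
  u = (6 - (4)·0.000 - (-2)·0.000 - (-1)·0.000) / (9) = 0.667
  v = (7 - (2)·0.667 - (4)·0.000 - (1)·0.000) / (8) = 0.708
  w = (1 - (-2)·0.667 - (2)·0.708 - (-4)·0.000) / (11) = 0.083
  t = (4 - (3)·0.667 - (-2)·0.708 - (-4)·0.083) / (13) = 0.288
Iteration 2:
  u = (6 - (4)·0.708 - (-2)·0.083 - (-1)·0.288) / (9) = 0.402
  v = (7 - (2)·0.402 - (4)·0.083 - (1)·0.288) / (8) = 0.697
  w = (1 - (-2)·0.402 - (2)·0.697 - (-4)·0.288) / (11) = 0.142
  t = (4 - (3)·0.402 - (-2)·0.697 - (-4)·0.142) / (13) = 0.366

(0.402, 0.697, 0.142, 0.366)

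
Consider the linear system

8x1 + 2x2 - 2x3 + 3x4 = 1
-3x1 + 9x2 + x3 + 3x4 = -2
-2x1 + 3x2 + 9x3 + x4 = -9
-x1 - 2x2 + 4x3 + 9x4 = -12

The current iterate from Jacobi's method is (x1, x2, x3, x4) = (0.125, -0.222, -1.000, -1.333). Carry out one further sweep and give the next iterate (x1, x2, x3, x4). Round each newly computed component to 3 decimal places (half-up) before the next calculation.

One sweep:
  x1 = (1 - (2)·-0.222 - (-2)·-1.000 - (3)·-1.333) / (8) = 0.430
  x2 = (-2 - (-3)·0.125 - (1)·-1.000 - (3)·-1.333) / (9) = 0.375
  x3 = (-9 - (-2)·0.125 - (3)·-0.222 - (1)·-1.333) / (9) = -0.750
  x4 = (-12 - (-1)·0.125 - (-2)·-0.222 - (4)·-1.000) / (9) = -0.924

(0.430, 0.375, -0.750, -0.924)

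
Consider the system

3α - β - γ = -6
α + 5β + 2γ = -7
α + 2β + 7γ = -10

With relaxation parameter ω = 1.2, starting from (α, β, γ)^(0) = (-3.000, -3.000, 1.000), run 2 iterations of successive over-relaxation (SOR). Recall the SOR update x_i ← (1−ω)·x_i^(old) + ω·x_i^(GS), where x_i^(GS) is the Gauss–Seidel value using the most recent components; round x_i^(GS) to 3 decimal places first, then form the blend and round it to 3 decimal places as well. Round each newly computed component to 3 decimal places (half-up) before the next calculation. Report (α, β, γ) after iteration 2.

Iteration 1:
  α: GS value = (-6 - (-1)·-3.000 - (-1)·1.000) / (3) = -2.667;  α ← (1−ω)·-3.000 + ω·-2.667 = -2.600
  β: GS value = (-7 - (1)·-2.600 - (2)·1.000) / (5) = -1.280;  β ← (1−ω)·-3.000 + ω·-1.280 = -0.936
  γ: GS value = (-10 - (1)·-2.600 - (2)·-0.936) / (7) = -0.790;  γ ← (1−ω)·1.000 + ω·-0.790 = -1.148
Iteration 2:
  α: GS value = (-6 - (-1)·-0.936 - (-1)·-1.148) / (3) = -2.695;  α ← (1−ω)·-2.600 + ω·-2.695 = -2.714
  β: GS value = (-7 - (1)·-2.714 - (2)·-1.148) / (5) = -0.398;  β ← (1−ω)·-0.936 + ω·-0.398 = -0.290
  γ: GS value = (-10 - (1)·-2.714 - (2)·-0.290) / (7) = -0.958;  γ ← (1−ω)·-1.148 + ω·-0.958 = -0.920

(-2.714, -0.290, -0.920)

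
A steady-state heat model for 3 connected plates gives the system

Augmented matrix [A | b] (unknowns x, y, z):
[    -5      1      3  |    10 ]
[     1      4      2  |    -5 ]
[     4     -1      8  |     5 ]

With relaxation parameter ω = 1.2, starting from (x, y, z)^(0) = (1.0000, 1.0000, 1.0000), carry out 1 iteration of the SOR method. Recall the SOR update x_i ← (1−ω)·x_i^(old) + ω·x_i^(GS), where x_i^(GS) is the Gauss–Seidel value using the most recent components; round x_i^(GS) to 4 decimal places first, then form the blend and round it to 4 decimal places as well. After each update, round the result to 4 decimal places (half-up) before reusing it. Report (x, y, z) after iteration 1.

(-1.6400, -1.8080, 1.2628)

Iteration 1:
  x: GS value = (10 - (1)·1.0000 - (3)·1.0000) / (-5) = -1.2000;  x ← (1−ω)·1.0000 + ω·-1.2000 = -1.6400
  y: GS value = (-5 - (1)·-1.6400 - (2)·1.0000) / (4) = -1.3400;  y ← (1−ω)·1.0000 + ω·-1.3400 = -1.8080
  z: GS value = (5 - (4)·-1.6400 - (-1)·-1.8080) / (8) = 1.2190;  z ← (1−ω)·1.0000 + ω·1.2190 = 1.2628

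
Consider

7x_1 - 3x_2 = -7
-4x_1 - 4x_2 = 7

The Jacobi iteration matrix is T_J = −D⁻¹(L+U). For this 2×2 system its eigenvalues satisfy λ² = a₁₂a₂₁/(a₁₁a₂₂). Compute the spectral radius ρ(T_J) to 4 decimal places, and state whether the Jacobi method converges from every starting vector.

a₁₂a₂₁/(a₁₁a₂₂) = (-3)·(-4) / ((7)·(-4)) = -0.428571
ρ = √|-0.428571| = √0.428571 = 0.6547
ρ < 1, so Jacobi converges

0.6547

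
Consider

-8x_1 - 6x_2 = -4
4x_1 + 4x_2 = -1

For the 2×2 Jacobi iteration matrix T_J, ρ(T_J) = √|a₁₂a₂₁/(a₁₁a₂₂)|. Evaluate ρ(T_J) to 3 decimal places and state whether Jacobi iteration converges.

a₁₂a₂₁/(a₁₁a₂₂) = (-6)·(4) / ((-8)·(4)) = 0.750000
ρ = √|0.750000| = √0.750000 = 0.866
ρ < 1, so Jacobi converges

0.866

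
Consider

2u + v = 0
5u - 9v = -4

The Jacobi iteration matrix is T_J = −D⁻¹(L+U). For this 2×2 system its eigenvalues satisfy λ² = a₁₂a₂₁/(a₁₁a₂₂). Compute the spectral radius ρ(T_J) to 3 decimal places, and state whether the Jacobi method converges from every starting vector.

a₁₂a₂₁/(a₁₁a₂₂) = (1)·(5) / ((2)·(-9)) = -0.277778
ρ = √|-0.277778| = √0.277778 = 0.527
ρ < 1, so Jacobi converges

0.527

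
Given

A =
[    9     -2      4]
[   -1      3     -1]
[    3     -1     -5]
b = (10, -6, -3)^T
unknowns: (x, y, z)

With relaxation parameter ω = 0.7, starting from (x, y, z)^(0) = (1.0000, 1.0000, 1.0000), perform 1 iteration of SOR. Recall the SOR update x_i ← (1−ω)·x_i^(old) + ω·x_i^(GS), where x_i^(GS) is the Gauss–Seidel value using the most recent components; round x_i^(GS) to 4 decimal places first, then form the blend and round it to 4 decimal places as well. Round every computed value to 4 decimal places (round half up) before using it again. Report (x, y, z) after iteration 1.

Iteration 1:
  x: GS value = (10 - (-2)·1.0000 - (4)·1.0000) / (9) = 0.8889;  x ← (1−ω)·1.0000 + ω·0.8889 = 0.9222
  y: GS value = (-6 - (-1)·0.9222 - (-1)·1.0000) / (3) = -1.3593;  y ← (1−ω)·1.0000 + ω·-1.3593 = -0.6515
  z: GS value = (-3 - (3)·0.9222 - (-1)·-0.6515) / (-5) = 1.2836;  z ← (1−ω)·1.0000 + ω·1.2836 = 1.1985

(0.9222, -0.6515, 1.1985)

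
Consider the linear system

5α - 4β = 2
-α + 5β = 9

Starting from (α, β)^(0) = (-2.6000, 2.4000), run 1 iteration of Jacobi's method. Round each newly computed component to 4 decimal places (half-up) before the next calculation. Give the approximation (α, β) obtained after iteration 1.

Iteration 1:
  α = (2 - (-4)·2.4000) / (5) = 2.3200
  β = (9 - (-1)·-2.6000) / (5) = 1.2800

(2.3200, 1.2800)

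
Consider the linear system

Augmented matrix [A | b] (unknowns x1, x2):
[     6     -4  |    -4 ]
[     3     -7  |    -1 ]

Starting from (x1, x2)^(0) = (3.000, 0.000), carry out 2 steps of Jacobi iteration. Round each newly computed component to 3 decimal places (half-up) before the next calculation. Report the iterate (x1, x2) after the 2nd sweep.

(0.286, -0.143)

Iteration 1:
  x1 = (-4 - (-4)·0.000) / (6) = -0.667
  x2 = (-1 - (3)·3.000) / (-7) = 1.429
Iteration 2:
  x1 = (-4 - (-4)·1.429) / (6) = 0.286
  x2 = (-1 - (3)·-0.667) / (-7) = -0.143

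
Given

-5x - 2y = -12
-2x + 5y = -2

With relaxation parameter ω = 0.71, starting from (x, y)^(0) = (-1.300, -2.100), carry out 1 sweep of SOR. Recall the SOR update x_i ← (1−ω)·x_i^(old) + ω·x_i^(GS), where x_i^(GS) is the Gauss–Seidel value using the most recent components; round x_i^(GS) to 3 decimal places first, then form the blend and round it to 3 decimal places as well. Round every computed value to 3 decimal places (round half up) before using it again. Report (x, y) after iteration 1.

(1.923, -0.347)

Iteration 1:
  x: GS value = (-12 - (-2)·-2.100) / (-5) = 3.240;  x ← (1−ω)·-1.300 + ω·3.240 = 1.923
  y: GS value = (-2 - (-2)·1.923) / (5) = 0.369;  y ← (1−ω)·-2.100 + ω·0.369 = -0.347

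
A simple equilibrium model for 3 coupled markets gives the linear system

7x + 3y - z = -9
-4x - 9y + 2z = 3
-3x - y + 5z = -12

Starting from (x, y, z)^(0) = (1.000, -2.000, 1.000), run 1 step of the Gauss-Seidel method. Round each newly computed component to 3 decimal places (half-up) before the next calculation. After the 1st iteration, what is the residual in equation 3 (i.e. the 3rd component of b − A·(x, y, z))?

-0.002

Iteration 1:
  x = (-9 - (3)·-2.000 - (-1)·1.000) / (7) = -0.286
  y = (3 - (-4)·-0.286 - (2)·1.000) / (-9) = 0.016
  z = (-12 - (-3)·-0.286 - (-1)·0.016) / (5) = -2.568
Residual b − A·x = (-9.614, 7.136, -0.002)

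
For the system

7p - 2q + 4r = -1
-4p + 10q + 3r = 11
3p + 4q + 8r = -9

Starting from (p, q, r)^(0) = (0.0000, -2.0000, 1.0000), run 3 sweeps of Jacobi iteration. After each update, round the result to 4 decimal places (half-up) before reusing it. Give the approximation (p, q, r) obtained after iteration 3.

Iteration 1:
  p = (-1 - (-2)·-2.0000 - (4)·1.0000) / (7) = -1.2857
  q = (11 - (-4)·0.0000 - (3)·1.0000) / (10) = 0.8000
  r = (-9 - (3)·0.0000 - (4)·-2.0000) / (8) = -0.1250
Iteration 2:
  p = (-1 - (-2)·0.8000 - (4)·-0.1250) / (7) = 0.1571
  q = (11 - (-4)·-1.2857 - (3)·-0.1250) / (10) = 0.6232
  r = (-9 - (3)·-1.2857 - (4)·0.8000) / (8) = -1.0429
Iteration 3:
  p = (-1 - (-2)·0.6232 - (4)·-1.0429) / (7) = 0.6311
  q = (11 - (-4)·0.1571 - (3)·-1.0429) / (10) = 1.4757
  r = (-9 - (3)·0.1571 - (4)·0.6232) / (8) = -1.4955

(0.6311, 1.4757, -1.4955)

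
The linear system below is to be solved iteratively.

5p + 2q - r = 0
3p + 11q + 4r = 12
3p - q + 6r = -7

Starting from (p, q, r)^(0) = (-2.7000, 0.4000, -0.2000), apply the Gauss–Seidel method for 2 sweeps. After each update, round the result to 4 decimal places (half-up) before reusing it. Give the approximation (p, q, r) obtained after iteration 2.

(-0.6600, 1.5849, -0.5725)

Iteration 1:
  p = (0 - (2)·0.4000 - (-1)·-0.2000) / (5) = -0.2000
  q = (12 - (3)·-0.2000 - (4)·-0.2000) / (11) = 1.2182
  r = (-7 - (3)·-0.2000 - (-1)·1.2182) / (6) = -0.8636
Iteration 2:
  p = (0 - (2)·1.2182 - (-1)·-0.8636) / (5) = -0.6600
  q = (12 - (3)·-0.6600 - (4)·-0.8636) / (11) = 1.5849
  r = (-7 - (3)·-0.6600 - (-1)·1.5849) / (6) = -0.5725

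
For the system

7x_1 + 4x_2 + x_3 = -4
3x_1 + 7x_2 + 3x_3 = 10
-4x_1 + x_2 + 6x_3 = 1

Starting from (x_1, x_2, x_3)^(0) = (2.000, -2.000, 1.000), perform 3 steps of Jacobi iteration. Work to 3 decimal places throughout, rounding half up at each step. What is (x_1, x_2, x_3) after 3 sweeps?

(-0.895, 1.637, -0.520)

Iteration 1:
  x_1 = (-4 - (4)·-2.000 - (1)·1.000) / (7) = 0.429
  x_2 = (10 - (3)·2.000 - (3)·1.000) / (7) = 0.143
  x_3 = (1 - (-4)·2.000 - (1)·-2.000) / (6) = 1.833
Iteration 2:
  x_1 = (-4 - (4)·0.143 - (1)·1.833) / (7) = -0.915
  x_2 = (10 - (3)·0.429 - (3)·1.833) / (7) = 0.459
  x_3 = (1 - (-4)·0.429 - (1)·0.143) / (6) = 0.429
Iteration 3:
  x_1 = (-4 - (4)·0.459 - (1)·0.429) / (7) = -0.895
  x_2 = (10 - (3)·-0.915 - (3)·0.429) / (7) = 1.637
  x_3 = (1 - (-4)·-0.915 - (1)·0.459) / (6) = -0.520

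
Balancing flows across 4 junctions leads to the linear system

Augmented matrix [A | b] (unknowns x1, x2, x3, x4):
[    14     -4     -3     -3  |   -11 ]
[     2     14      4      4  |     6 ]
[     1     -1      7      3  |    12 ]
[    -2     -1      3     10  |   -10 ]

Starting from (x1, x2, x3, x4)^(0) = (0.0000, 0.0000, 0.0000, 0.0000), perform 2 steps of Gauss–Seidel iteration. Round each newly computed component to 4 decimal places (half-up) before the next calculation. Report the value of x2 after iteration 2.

0.4461

Iteration 1:
  x1 = (-11 - (-4)·0.0000 - (-3)·0.0000 - (-3)·0.0000) / (14) = -0.7857
  x2 = (6 - (2)·-0.7857 - (4)·0.0000 - (4)·0.0000) / (14) = 0.5408
  x3 = (12 - (1)·-0.7857 - (-1)·0.5408 - (3)·0.0000) / (7) = 1.9038
  x4 = (-10 - (-2)·-0.7857 - (-1)·0.5408 - (3)·1.9038) / (10) = -1.6742
Iteration 2:
  x1 = (-11 - (-4)·0.5408 - (-3)·1.9038 - (-3)·-1.6742) / (14) = -0.5820
  x2 = (6 - (2)·-0.5820 - (4)·1.9038 - (4)·-1.6742) / (14) = 0.4461
  x3 = (12 - (1)·-0.5820 - (-1)·0.4461 - (3)·-1.6742) / (7) = 2.5787
  x4 = (-10 - (-2)·-0.5820 - (-1)·0.4461 - (3)·2.5787) / (10) = -1.8454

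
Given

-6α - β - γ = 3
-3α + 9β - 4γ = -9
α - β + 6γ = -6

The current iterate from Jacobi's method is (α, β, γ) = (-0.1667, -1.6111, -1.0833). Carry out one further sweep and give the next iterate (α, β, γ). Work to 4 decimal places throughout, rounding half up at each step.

(-0.0509, -1.5370, -1.2407)

One sweep:
  α = (3 - (-1)·-1.6111 - (-1)·-1.0833) / (-6) = -0.0509
  β = (-9 - (-3)·-0.1667 - (-4)·-1.0833) / (9) = -1.5370
  γ = (-6 - (1)·-0.1667 - (-1)·-1.6111) / (6) = -1.2407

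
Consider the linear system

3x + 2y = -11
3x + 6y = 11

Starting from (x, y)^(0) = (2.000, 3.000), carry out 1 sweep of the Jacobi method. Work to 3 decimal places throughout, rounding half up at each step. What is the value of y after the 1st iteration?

Iteration 1:
  x = (-11 - (2)·3.000) / (3) = -5.667
  y = (11 - (3)·2.000) / (6) = 0.833

0.833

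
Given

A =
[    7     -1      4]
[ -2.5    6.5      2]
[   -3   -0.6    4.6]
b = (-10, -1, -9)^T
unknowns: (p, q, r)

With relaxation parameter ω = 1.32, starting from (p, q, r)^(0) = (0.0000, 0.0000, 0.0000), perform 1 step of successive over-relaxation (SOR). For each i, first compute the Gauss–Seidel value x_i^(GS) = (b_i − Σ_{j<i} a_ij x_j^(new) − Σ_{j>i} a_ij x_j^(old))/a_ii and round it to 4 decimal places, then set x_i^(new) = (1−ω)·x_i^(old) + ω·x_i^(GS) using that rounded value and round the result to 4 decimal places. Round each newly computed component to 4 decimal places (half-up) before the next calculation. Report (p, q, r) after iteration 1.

(-1.8858, -1.1605, -4.4059)

Iteration 1:
  p: GS value = (-10 - (-1)·0.0000 - (4)·0.0000) / (7) = -1.4286;  p ← (1−ω)·0.0000 + ω·-1.4286 = -1.8858
  q: GS value = (-1 - (-2.5)·-1.8858 - (2)·0.0000) / (6.5) = -0.8792;  q ← (1−ω)·0.0000 + ω·-0.8792 = -1.1605
  r: GS value = (-9 - (-3)·-1.8858 - (-0.6)·-1.1605) / (4.6) = -3.3378;  r ← (1−ω)·0.0000 + ω·-3.3378 = -4.4059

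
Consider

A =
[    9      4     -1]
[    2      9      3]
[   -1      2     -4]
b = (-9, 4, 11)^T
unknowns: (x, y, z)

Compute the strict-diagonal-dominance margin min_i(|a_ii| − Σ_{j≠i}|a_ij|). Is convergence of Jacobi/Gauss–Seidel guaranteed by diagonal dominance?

1

row 1: |9| − (4+1) = 4
row 2: |9| − (2+3) = 4
row 3: |-4| − (1+2) = 1
minimum over rows = 1 → strictly diagonally dominant (convergence guaranteed)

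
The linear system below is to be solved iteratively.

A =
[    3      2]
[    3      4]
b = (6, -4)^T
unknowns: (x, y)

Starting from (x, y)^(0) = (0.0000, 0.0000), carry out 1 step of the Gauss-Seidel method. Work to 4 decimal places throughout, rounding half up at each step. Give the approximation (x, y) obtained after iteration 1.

(2.0000, -2.5000)

Iteration 1:
  x = (6 - (2)·0.0000) / (3) = 2.0000
  y = (-4 - (3)·2.0000) / (4) = -2.5000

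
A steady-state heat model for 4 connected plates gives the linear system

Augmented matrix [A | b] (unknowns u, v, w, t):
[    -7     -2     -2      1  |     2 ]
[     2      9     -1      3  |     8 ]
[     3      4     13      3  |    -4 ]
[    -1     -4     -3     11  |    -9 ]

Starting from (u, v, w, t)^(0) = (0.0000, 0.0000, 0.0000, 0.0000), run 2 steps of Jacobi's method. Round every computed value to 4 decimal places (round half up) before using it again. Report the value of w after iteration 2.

Iteration 1:
  u = (2 - (-2)·0.0000 - (-2)·0.0000 - (1)·0.0000) / (-7) = -0.2857
  v = (8 - (2)·0.0000 - (-1)·0.0000 - (3)·0.0000) / (9) = 0.8889
  w = (-4 - (3)·0.0000 - (4)·0.0000 - (3)·0.0000) / (13) = -0.3077
  t = (-9 - (-1)·0.0000 - (-4)·0.0000 - (-3)·0.0000) / (11) = -0.8182
Iteration 2:
  u = (2 - (-2)·0.8889 - (-2)·-0.3077 - (1)·-0.8182) / (-7) = -0.5687
  v = (8 - (2)·-0.2857 - (-1)·-0.3077 - (3)·-0.8182) / (9) = 1.1909
  w = (-4 - (3)·-0.2857 - (4)·0.8889 - (3)·-0.8182) / (13) = -0.3265
  t = (-9 - (-1)·-0.2857 - (-4)·0.8889 - (-3)·-0.3077) / (11) = -0.6048

-0.3265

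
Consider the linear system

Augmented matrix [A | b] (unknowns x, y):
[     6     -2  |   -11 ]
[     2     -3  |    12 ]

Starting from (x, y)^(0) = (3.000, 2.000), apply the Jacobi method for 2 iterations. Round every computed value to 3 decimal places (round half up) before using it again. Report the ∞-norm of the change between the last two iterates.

2.778

Iteration 1:
  x = (-11 - (-2)·2.000) / (6) = -1.167
  y = (12 - (2)·3.000) / (-3) = -2.000
Iteration 2:
  x = (-11 - (-2)·-2.000) / (6) = -2.500
  y = (12 - (2)·-1.167) / (-3) = -4.778
Change: (-1.333, -2.778) → max |·| = 2.778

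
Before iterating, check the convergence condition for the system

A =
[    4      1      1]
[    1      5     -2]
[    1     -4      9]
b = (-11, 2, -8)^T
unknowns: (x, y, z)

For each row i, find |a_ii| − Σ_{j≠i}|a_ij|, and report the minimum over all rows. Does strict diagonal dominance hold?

row 1: |4| − (1+1) = 2
row 2: |5| − (1+2) = 2
row 3: |9| − (1+4) = 4
minimum over rows = 2 → strictly diagonally dominant (convergence guaranteed)

2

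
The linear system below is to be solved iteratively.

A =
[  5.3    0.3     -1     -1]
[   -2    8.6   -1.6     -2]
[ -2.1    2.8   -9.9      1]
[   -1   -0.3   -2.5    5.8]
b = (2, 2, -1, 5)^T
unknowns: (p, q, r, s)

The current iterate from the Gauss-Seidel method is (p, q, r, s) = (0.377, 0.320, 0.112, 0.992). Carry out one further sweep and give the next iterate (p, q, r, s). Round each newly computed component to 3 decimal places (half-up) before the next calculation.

(0.568, 0.616, 0.255, 1.102)

One sweep:
  p = (2 - (0.3)·0.320 - (-1)·0.112 - (-1)·0.992) / (5.3) = 0.568
  q = (2 - (-2)·0.568 - (-1.6)·0.112 - (-2)·0.992) / (8.6) = 0.616
  r = (-1 - (-2.1)·0.568 - (2.8)·0.616 - (1)·0.992) / (-9.9) = 0.255
  s = (5 - (-1)·0.568 - (-0.3)·0.616 - (-2.5)·0.255) / (5.8) = 1.102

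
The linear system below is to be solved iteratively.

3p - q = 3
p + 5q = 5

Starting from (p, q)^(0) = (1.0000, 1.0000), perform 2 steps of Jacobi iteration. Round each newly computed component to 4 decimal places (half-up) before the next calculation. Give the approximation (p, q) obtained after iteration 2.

Iteration 1:
  p = (3 - (-1)·1.0000) / (3) = 1.3333
  q = (5 - (1)·1.0000) / (5) = 0.8000
Iteration 2:
  p = (3 - (-1)·0.8000) / (3) = 1.2667
  q = (5 - (1)·1.3333) / (5) = 0.7333

(1.2667, 0.7333)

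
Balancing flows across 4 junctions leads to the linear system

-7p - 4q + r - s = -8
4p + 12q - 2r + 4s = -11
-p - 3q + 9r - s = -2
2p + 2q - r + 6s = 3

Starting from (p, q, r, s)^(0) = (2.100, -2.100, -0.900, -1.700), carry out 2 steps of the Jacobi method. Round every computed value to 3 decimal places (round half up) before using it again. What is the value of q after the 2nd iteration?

Iteration 1:
  p = (-8 - (-4)·-2.100 - (1)·-0.900 - (-1)·-1.700) / (-7) = 2.457
  q = (-11 - (4)·2.100 - (-2)·-0.900 - (4)·-1.700) / (12) = -1.200
  r = (-2 - (-1)·2.100 - (-3)·-2.100 - (-1)·-1.700) / (9) = -0.878
  s = (3 - (2)·2.100 - (2)·-2.100 - (-1)·-0.900) / (6) = 0.350
Iteration 2:
  p = (-8 - (-4)·-1.200 - (1)·-0.878 - (-1)·0.350) / (-7) = 1.653
  q = (-11 - (4)·2.457 - (-2)·-0.878 - (4)·0.350) / (12) = -1.999
  r = (-2 - (-1)·2.457 - (-3)·-1.200 - (-1)·0.350) / (9) = -0.310
  s = (3 - (2)·2.457 - (2)·-1.200 - (-1)·-0.878) / (6) = -0.065

-1.999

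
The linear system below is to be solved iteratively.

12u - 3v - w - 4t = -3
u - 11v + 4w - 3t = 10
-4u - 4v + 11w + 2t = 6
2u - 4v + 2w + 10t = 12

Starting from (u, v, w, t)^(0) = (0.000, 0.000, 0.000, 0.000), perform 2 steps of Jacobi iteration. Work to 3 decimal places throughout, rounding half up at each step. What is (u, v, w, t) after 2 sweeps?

(-0.032, -1.061, -0.094, 0.777)

Iteration 1:
  u = (-3 - (-3)·0.000 - (-1)·0.000 - (-4)·0.000) / (12) = -0.250
  v = (10 - (1)·0.000 - (4)·0.000 - (-3)·0.000) / (-11) = -0.909
  w = (6 - (-4)·0.000 - (-4)·0.000 - (2)·0.000) / (11) = 0.545
  t = (12 - (2)·0.000 - (-4)·0.000 - (2)·0.000) / (10) = 1.200
Iteration 2:
  u = (-3 - (-3)·-0.909 - (-1)·0.545 - (-4)·1.200) / (12) = -0.032
  v = (10 - (1)·-0.250 - (4)·0.545 - (-3)·1.200) / (-11) = -1.061
  w = (6 - (-4)·-0.250 - (-4)·-0.909 - (2)·1.200) / (11) = -0.094
  t = (12 - (2)·-0.250 - (-4)·-0.909 - (2)·0.545) / (10) = 0.777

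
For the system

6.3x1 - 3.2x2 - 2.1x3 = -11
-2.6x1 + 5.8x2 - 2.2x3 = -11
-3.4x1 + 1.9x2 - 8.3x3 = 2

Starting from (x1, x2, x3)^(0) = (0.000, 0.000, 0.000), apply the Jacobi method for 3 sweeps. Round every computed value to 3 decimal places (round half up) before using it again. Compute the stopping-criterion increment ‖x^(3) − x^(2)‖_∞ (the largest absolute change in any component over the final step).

0.361

Iteration 1:
  x1 = (-11 - (-3.2)·0.000 - (-2.1)·0.000) / (6.3) = -1.746
  x2 = (-11 - (-2.6)·0.000 - (-2.2)·0.000) / (5.8) = -1.897
  x3 = (2 - (-3.4)·0.000 - (1.9)·0.000) / (-8.3) = -0.241
Iteration 2:
  x1 = (-11 - (-3.2)·-1.897 - (-2.1)·-0.241) / (6.3) = -2.790
  x2 = (-11 - (-2.6)·-1.746 - (-2.2)·-0.241) / (5.8) = -2.771
  x3 = (2 - (-3.4)·-1.746 - (1.9)·-1.897) / (-8.3) = 0.040
Iteration 3:
  x1 = (-11 - (-3.2)·-2.771 - (-2.1)·0.040) / (6.3) = -3.140
  x2 = (-11 - (-2.6)·-2.790 - (-2.2)·0.040) / (5.8) = -3.132
  x3 = (2 - (-3.4)·-2.790 - (1.9)·-2.771) / (-8.3) = 0.268
Change: (-0.350, -0.361, 0.228) → max |·| = 0.361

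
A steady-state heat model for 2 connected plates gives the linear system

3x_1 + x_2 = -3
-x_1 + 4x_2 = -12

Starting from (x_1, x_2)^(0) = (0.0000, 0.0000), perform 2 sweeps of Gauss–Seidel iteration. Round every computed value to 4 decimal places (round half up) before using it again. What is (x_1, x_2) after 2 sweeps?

(0.0833, -2.9792)

Iteration 1:
  x_1 = (-3 - (1)·0.0000) / (3) = -1.0000
  x_2 = (-12 - (-1)·-1.0000) / (4) = -3.2500
Iteration 2:
  x_1 = (-3 - (1)·-3.2500) / (3) = 0.0833
  x_2 = (-12 - (-1)·0.0833) / (4) = -2.9792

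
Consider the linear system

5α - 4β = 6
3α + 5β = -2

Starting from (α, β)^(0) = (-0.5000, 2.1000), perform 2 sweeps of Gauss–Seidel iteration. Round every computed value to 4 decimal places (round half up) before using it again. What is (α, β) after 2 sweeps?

(-0.5024, -0.0986)

Iteration 1:
  α = (6 - (-4)·2.1000) / (5) = 2.8800
  β = (-2 - (3)·2.8800) / (5) = -2.1280
Iteration 2:
  α = (6 - (-4)·-2.1280) / (5) = -0.5024
  β = (-2 - (3)·-0.5024) / (5) = -0.0986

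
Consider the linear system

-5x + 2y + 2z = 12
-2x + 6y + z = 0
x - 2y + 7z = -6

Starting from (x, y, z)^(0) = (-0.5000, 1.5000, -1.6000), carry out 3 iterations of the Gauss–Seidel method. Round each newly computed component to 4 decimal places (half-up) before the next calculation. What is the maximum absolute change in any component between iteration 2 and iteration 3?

Iteration 1:
  x = (12 - (2)·1.5000 - (2)·-1.6000) / (-5) = -2.4400
  y = (0 - (-2)·-2.4400 - (1)·-1.6000) / (6) = -0.5467
  z = (-6 - (1)·-2.4400 - (-2)·-0.5467) / (7) = -0.6648
Iteration 2:
  x = (12 - (2)·-0.5467 - (2)·-0.6648) / (-5) = -2.8846
  y = (0 - (-2)·-2.8846 - (1)·-0.6648) / (6) = -0.8507
  z = (-6 - (1)·-2.8846 - (-2)·-0.8507) / (7) = -0.6881
Iteration 3:
  x = (12 - (2)·-0.8507 - (2)·-0.6881) / (-5) = -3.0155
  y = (0 - (-2)·-3.0155 - (1)·-0.6881) / (6) = -0.8905
  z = (-6 - (1)·-3.0155 - (-2)·-0.8905) / (7) = -0.6808
Change: (-0.1309, -0.0398, 0.0073) → max |·| = 0.1309

0.1309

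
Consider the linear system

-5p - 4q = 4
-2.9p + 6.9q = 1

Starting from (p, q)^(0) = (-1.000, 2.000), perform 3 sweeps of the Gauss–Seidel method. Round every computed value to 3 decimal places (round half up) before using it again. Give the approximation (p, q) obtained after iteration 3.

Iteration 1:
  p = (4 - (-4)·2.000) / (-5) = -2.400
  q = (1 - (-2.9)·-2.400) / (6.9) = -0.864
Iteration 2:
  p = (4 - (-4)·-0.864) / (-5) = -0.109
  q = (1 - (-2.9)·-0.109) / (6.9) = 0.099
Iteration 3:
  p = (4 - (-4)·0.099) / (-5) = -0.879
  q = (1 - (-2.9)·-0.879) / (6.9) = -0.225

(-0.879, -0.225)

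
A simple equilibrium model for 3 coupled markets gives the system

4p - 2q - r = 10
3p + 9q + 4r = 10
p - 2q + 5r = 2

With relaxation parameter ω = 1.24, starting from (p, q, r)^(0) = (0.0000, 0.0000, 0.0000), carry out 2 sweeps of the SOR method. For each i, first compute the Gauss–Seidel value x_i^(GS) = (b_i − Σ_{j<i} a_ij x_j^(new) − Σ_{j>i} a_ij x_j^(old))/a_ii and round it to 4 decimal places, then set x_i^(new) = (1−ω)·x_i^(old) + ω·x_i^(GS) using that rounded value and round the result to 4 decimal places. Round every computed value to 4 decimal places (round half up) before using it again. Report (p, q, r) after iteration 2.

Iteration 1:
  p: GS value = (10 - (-2)·0.0000 - (-1)·0.0000) / (4) = 2.5000;  p ← (1−ω)·0.0000 + ω·2.5000 = 3.1000
  q: GS value = (10 - (3)·3.1000 - (4)·0.0000) / (9) = 0.0778;  q ← (1−ω)·0.0000 + ω·0.0778 = 0.0965
  r: GS value = (2 - (1)·3.1000 - (-2)·0.0965) / (5) = -0.1814;  r ← (1−ω)·0.0000 + ω·-0.1814 = -0.2249
Iteration 2:
  p: GS value = (10 - (-2)·0.0965 - (-1)·-0.2249) / (4) = 2.4920;  p ← (1−ω)·3.1000 + ω·2.4920 = 2.3461
  q: GS value = (10 - (3)·2.3461 - (4)·-0.2249) / (9) = 0.4290;  q ← (1−ω)·0.0965 + ω·0.4290 = 0.5088
  r: GS value = (2 - (1)·2.3461 - (-2)·0.5088) / (5) = 0.1343;  r ← (1−ω)·-0.2249 + ω·0.1343 = 0.2205

(2.3461, 0.5088, 0.2205)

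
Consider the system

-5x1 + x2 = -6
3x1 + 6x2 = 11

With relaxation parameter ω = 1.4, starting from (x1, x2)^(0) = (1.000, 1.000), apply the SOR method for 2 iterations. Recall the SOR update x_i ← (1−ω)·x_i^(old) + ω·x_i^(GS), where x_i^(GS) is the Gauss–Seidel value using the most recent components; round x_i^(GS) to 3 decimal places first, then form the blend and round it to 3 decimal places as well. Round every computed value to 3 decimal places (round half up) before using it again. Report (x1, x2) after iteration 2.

(1.357, 1.187)

Iteration 1:
  x1: GS value = (-6 - (1)·1.000) / (-5) = 1.400;  x1 ← (1−ω)·1.000 + ω·1.400 = 1.560
  x2: GS value = (11 - (3)·1.560) / (6) = 1.053;  x2 ← (1−ω)·1.000 + ω·1.053 = 1.074
Iteration 2:
  x1: GS value = (-6 - (1)·1.074) / (-5) = 1.415;  x1 ← (1−ω)·1.560 + ω·1.415 = 1.357
  x2: GS value = (11 - (3)·1.357) / (6) = 1.155;  x2 ← (1−ω)·1.074 + ω·1.155 = 1.187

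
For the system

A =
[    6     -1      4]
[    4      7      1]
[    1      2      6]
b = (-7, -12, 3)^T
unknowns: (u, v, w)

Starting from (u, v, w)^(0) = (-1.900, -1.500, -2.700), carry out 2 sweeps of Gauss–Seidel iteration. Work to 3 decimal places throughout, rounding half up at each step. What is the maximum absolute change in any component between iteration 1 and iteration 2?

Iteration 1:
  u = (-7 - (-1)·-1.500 - (4)·-2.700) / (6) = 0.383
  v = (-12 - (4)·0.383 - (1)·-2.700) / (7) = -1.547
  w = (3 - (1)·0.383 - (2)·-1.547) / (6) = 0.952
Iteration 2:
  u = (-7 - (-1)·-1.547 - (4)·0.952) / (6) = -2.059
  v = (-12 - (4)·-2.059 - (1)·0.952) / (7) = -0.674
  w = (3 - (1)·-2.059 - (2)·-0.674) / (6) = 1.068
Change: (-2.442, 0.873, 0.116) → max |·| = 2.442

2.442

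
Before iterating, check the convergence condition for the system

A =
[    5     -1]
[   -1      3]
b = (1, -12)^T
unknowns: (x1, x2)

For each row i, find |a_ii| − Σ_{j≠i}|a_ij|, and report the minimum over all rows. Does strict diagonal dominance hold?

row 1: |5| − (1) = 4
row 2: |3| − (1) = 2
minimum over rows = 2 → strictly diagonally dominant (convergence guaranteed)

2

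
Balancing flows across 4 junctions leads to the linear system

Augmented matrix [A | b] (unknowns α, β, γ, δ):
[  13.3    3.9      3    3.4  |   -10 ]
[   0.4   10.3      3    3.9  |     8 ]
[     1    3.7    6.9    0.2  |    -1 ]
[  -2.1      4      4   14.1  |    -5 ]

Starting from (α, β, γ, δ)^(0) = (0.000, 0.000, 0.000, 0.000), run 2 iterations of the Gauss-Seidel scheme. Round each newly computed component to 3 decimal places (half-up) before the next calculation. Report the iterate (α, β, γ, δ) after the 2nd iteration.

Iteration 1:
  α = (-10 - (3.9)·0.000 - (3)·0.000 - (3.4)·0.000) / (13.3) = -0.752
  β = (8 - (0.4)·-0.752 - (3)·0.000 - (3.9)·0.000) / (10.3) = 0.806
  γ = (-1 - (1)·-0.752 - (3.7)·0.806 - (0.2)·0.000) / (6.9) = -0.468
  δ = (-5 - (-2.1)·-0.752 - (4)·0.806 - (4)·-0.468) / (14.1) = -0.562
Iteration 2:
  α = (-10 - (3.9)·0.806 - (3)·-0.468 - (3.4)·-0.562) / (13.3) = -0.739
  β = (8 - (0.4)·-0.739 - (3)·-0.468 - (3.9)·-0.562) / (10.3) = 1.155
  γ = (-1 - (1)·-0.739 - (3.7)·1.155 - (0.2)·-0.562) / (6.9) = -0.641
  δ = (-5 - (-2.1)·-0.739 - (4)·1.155 - (4)·-0.641) / (14.1) = -0.610

(-0.739, 1.155, -0.641, -0.610)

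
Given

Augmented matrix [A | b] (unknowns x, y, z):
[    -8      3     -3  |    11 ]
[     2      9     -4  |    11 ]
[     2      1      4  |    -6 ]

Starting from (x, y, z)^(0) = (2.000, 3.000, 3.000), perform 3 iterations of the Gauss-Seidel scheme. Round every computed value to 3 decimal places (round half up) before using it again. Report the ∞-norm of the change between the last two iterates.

0.806

Iteration 1:
  x = (11 - (3)·3.000 - (-3)·3.000) / (-8) = -1.375
  y = (11 - (2)·-1.375 - (-4)·3.000) / (9) = 2.861
  z = (-6 - (2)·-1.375 - (1)·2.861) / (4) = -1.528
Iteration 2:
  x = (11 - (3)·2.861 - (-3)·-1.528) / (-8) = 0.271
  y = (11 - (2)·0.271 - (-4)·-1.528) / (9) = 0.483
  z = (-6 - (2)·0.271 - (1)·0.483) / (4) = -1.756
Iteration 3:
  x = (11 - (3)·0.483 - (-3)·-1.756) / (-8) = -0.535
  y = (11 - (2)·-0.535 - (-4)·-1.756) / (9) = 0.561
  z = (-6 - (2)·-0.535 - (1)·0.561) / (4) = -1.373
Change: (-0.806, 0.078, 0.383) → max |·| = 0.806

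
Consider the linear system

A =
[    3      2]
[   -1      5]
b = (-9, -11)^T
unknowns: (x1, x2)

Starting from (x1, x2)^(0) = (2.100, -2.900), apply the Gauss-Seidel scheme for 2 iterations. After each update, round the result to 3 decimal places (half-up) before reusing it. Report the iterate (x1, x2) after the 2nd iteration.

Iteration 1:
  x1 = (-9 - (2)·-2.900) / (3) = -1.067
  x2 = (-11 - (-1)·-1.067) / (5) = -2.413
Iteration 2:
  x1 = (-9 - (2)·-2.413) / (3) = -1.391
  x2 = (-11 - (-1)·-1.391) / (5) = -2.478

(-1.391, -2.478)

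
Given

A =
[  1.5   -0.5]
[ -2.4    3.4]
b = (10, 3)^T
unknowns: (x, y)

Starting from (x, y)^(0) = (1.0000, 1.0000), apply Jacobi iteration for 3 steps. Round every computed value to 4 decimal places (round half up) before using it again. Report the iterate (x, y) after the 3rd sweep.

(8.6078, 5.9620)

Iteration 1:
  x = (10 - (-0.5)·1.0000) / (1.5) = 7.0000
  y = (3 - (-2.4)·1.0000) / (3.4) = 1.5882
Iteration 2:
  x = (10 - (-0.5)·1.5882) / (1.5) = 7.1961
  y = (3 - (-2.4)·7.0000) / (3.4) = 5.8235
Iteration 3:
  x = (10 - (-0.5)·5.8235) / (1.5) = 8.6078
  y = (3 - (-2.4)·7.1961) / (3.4) = 5.9620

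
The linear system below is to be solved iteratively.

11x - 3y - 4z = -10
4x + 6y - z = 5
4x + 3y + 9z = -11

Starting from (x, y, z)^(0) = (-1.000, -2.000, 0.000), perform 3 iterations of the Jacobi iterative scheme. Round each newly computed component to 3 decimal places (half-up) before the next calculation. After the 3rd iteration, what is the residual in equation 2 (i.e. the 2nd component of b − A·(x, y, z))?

Iteration 1:
  x = (-10 - (-3)·-2.000 - (-4)·0.000) / (11) = -1.455
  y = (5 - (4)·-1.000 - (-1)·0.000) / (6) = 1.500
  z = (-11 - (4)·-1.000 - (3)·-2.000) / (9) = -0.111
Iteration 2:
  x = (-10 - (-3)·1.500 - (-4)·-0.111) / (11) = -0.540
  y = (5 - (4)·-1.455 - (-1)·-0.111) / (6) = 1.785
  z = (-11 - (4)·-1.455 - (3)·1.500) / (9) = -1.076
Iteration 3:
  x = (-10 - (-3)·1.785 - (-4)·-1.076) / (11) = -0.814
  y = (5 - (4)·-0.540 - (-1)·-1.076) / (6) = 1.014
  z = (-11 - (4)·-0.540 - (3)·1.785) / (9) = -1.577
Residual b − A·x = (-4.312, 0.595, 3.407)

0.595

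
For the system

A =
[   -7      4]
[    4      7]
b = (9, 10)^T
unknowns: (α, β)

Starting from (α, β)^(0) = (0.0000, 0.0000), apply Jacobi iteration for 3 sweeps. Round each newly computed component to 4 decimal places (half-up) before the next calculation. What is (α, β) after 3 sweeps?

Iteration 1:
  α = (9 - (4)·0.0000) / (-7) = -1.2857
  β = (10 - (4)·0.0000) / (7) = 1.4286
Iteration 2:
  α = (9 - (4)·1.4286) / (-7) = -0.4694
  β = (10 - (4)·-1.2857) / (7) = 2.1633
Iteration 3:
  α = (9 - (4)·2.1633) / (-7) = -0.0495
  β = (10 - (4)·-0.4694) / (7) = 1.6968

(-0.0495, 1.6968)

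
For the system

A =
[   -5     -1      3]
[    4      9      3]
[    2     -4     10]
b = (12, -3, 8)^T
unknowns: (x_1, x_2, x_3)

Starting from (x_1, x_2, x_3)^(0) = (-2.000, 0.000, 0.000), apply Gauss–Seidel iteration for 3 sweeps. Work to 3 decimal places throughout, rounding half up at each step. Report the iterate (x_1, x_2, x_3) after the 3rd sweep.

Iteration 1:
  x_1 = (12 - (-1)·0.000 - (3)·0.000) / (-5) = -2.400
  x_2 = (-3 - (4)·-2.400 - (3)·0.000) / (9) = 0.733
  x_3 = (8 - (2)·-2.400 - (-4)·0.733) / (10) = 1.573
Iteration 2:
  x_1 = (12 - (-1)·0.733 - (3)·1.573) / (-5) = -1.603
  x_2 = (-3 - (4)·-1.603 - (3)·1.573) / (9) = -0.145
  x_3 = (8 - (2)·-1.603 - (-4)·-0.145) / (10) = 1.063
Iteration 3:
  x_1 = (12 - (-1)·-0.145 - (3)·1.063) / (-5) = -1.733
  x_2 = (-3 - (4)·-1.733 - (3)·1.063) / (9) = 0.083
  x_3 = (8 - (2)·-1.733 - (-4)·0.083) / (10) = 1.180

(-1.733, 0.083, 1.180)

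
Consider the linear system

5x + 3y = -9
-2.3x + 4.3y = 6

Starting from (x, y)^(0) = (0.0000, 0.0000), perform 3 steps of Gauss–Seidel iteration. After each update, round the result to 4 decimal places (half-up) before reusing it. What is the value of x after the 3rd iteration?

Iteration 1:
  x = (-9 - (3)·0.0000) / (5) = -1.8000
  y = (6 - (-2.3)·-1.8000) / (4.3) = 0.4326
Iteration 2:
  x = (-9 - (3)·0.4326) / (5) = -2.0596
  y = (6 - (-2.3)·-2.0596) / (4.3) = 0.2937
Iteration 3:
  x = (-9 - (3)·0.2937) / (5) = -1.9762
  y = (6 - (-2.3)·-1.9762) / (4.3) = 0.3383

-1.9762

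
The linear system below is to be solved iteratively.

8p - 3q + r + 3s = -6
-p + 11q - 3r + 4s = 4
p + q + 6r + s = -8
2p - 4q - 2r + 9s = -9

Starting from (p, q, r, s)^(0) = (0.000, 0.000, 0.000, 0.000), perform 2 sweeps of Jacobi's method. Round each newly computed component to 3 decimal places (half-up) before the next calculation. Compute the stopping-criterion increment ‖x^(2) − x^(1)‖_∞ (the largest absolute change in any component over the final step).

Iteration 1:
  p = (-6 - (-3)·0.000 - (1)·0.000 - (3)·0.000) / (8) = -0.750
  q = (4 - (-1)·0.000 - (-3)·0.000 - (4)·0.000) / (11) = 0.364
  r = (-8 - (1)·0.000 - (1)·0.000 - (1)·0.000) / (6) = -1.333
  s = (-9 - (2)·0.000 - (-4)·0.000 - (-2)·0.000) / (9) = -1.000
Iteration 2:
  p = (-6 - (-3)·0.364 - (1)·-1.333 - (3)·-1.000) / (8) = -0.072
  q = (4 - (-1)·-0.750 - (-3)·-1.333 - (4)·-1.000) / (11) = 0.296
  r = (-8 - (1)·-0.750 - (1)·0.364 - (1)·-1.000) / (6) = -1.102
  s = (-9 - (2)·-0.750 - (-4)·0.364 - (-2)·-1.333) / (9) = -0.968
Change: (0.678, -0.068, 0.231, 0.032) → max |·| = 0.678

0.678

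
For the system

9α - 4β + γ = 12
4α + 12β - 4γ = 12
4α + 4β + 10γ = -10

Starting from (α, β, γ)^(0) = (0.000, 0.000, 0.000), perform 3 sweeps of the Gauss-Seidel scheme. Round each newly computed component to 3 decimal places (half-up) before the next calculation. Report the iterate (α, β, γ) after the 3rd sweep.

(1.437, -0.026, -1.564)

Iteration 1:
  α = (12 - (-4)·0.000 - (1)·0.000) / (9) = 1.333
  β = (12 - (4)·1.333 - (-4)·0.000) / (12) = 0.556
  γ = (-10 - (4)·1.333 - (4)·0.556) / (10) = -1.756
Iteration 2:
  α = (12 - (-4)·0.556 - (1)·-1.756) / (9) = 1.776
  β = (12 - (4)·1.776 - (-4)·-1.756) / (12) = -0.177
  γ = (-10 - (4)·1.776 - (4)·-0.177) / (10) = -1.640
Iteration 3:
  α = (12 - (-4)·-0.177 - (1)·-1.640) / (9) = 1.437
  β = (12 - (4)·1.437 - (-4)·-1.640) / (12) = -0.026
  γ = (-10 - (4)·1.437 - (4)·-0.026) / (10) = -1.564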